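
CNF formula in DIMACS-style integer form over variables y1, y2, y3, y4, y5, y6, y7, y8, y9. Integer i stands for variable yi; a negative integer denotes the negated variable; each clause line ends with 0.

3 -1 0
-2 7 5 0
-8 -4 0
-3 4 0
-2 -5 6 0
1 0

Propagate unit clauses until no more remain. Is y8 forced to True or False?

False

Unit clause (y1) sets y1 = True.
(NOT y1 OR y3): since y1 = True, the clause reduces to (y3). y3 = True.
In (y4 OR NOT y3), NOT y3 is now false; y4 must hold, so y4 = True.
In (NOT y4 OR NOT y8), NOT y4 is now false; NOT y8 must hold, so y8 = False.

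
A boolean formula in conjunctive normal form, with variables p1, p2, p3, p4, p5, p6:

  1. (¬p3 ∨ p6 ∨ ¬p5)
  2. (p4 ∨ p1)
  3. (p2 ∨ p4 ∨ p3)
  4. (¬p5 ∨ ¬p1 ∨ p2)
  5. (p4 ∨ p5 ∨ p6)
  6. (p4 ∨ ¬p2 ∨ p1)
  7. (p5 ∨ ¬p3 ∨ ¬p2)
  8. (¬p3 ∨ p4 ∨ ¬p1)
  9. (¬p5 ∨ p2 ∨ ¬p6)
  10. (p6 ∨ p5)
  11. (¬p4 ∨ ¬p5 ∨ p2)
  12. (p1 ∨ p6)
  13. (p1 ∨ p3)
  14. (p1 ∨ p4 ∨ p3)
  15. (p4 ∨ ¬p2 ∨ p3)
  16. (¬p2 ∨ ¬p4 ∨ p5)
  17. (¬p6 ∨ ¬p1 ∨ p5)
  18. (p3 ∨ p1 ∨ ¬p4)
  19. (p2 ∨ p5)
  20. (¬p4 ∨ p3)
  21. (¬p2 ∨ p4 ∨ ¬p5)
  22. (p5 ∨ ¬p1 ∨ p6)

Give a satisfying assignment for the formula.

Branch on p1: take p1 = True.
The remaining clauses are satisfied by p2 = True, p3 = True, p4 = True, p5 = True, p6 = True.

p1=T, p2=T, p3=T, p4=T, p5=T, p6=T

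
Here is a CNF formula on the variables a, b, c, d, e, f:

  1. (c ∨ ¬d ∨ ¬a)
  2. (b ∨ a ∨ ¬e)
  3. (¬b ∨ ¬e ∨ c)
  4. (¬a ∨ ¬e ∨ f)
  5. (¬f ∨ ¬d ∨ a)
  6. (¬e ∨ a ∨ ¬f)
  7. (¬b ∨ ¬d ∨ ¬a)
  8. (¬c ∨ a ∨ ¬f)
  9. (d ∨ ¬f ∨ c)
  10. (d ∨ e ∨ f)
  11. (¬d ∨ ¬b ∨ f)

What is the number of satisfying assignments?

10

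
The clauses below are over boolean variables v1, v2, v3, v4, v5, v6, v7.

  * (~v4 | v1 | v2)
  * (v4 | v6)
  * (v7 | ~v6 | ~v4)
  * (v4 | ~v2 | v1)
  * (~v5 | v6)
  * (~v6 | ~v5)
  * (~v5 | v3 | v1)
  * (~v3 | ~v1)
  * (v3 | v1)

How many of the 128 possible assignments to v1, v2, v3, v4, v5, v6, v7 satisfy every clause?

Case analysis on v1 and v4:
  v1=1, v4=1: v2 free; 3 ways for (v3,v5,v6,v7) × 2^1 = 6.
  v1=1, v4=0: remaining (v2,v3,v5,v6,v7) ∈ {(0,0,0,1,0); (0,0,0,1,1); (1,0,0,1,0); (1,0,0,1,1)} — 4.
  v1=0, v4=1: remaining (v2,v3,v5,v6,v7) ∈ {(1,1,0,0,0); (1,1,0,0,1); (1,1,0,1,1)} — 3.
  v1=0, v4=0: remaining (v2,v3,v5,v6,v7) ∈ {(0,1,0,1,0); (0,1,0,1,1)} — 2.
Total: 6 + 4 + 3 + 2 = 15.

15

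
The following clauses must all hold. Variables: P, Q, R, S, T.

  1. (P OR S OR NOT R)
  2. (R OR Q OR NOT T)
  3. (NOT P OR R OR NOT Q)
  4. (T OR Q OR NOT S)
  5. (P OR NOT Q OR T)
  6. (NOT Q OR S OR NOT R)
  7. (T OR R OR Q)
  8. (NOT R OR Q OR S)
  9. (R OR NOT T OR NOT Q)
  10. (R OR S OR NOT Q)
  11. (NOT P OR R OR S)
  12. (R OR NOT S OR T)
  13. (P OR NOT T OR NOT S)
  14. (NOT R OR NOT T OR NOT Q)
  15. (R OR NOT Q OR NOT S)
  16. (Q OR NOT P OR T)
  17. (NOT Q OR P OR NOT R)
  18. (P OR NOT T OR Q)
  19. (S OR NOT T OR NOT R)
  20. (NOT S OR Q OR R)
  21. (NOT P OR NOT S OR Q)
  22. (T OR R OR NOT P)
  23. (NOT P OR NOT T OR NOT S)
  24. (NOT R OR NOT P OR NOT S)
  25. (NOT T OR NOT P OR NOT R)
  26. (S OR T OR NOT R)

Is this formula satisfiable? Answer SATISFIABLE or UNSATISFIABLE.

UNSATISFIABLE

R = True:
  P = True:
    propagation gives S=False, Q=False; an empty clause results — contradiction.
  P = False:
    propagation gives S=True, T=False, Q=True; an empty clause results — contradiction.
R = False:
  Q = True:
    propagation gives P=False, T=True; an empty clause results — contradiction.
  Q = False:
    propagation gives T=False; an empty clause results — contradiction.
Every branch closes, so no satisfying assignment exists.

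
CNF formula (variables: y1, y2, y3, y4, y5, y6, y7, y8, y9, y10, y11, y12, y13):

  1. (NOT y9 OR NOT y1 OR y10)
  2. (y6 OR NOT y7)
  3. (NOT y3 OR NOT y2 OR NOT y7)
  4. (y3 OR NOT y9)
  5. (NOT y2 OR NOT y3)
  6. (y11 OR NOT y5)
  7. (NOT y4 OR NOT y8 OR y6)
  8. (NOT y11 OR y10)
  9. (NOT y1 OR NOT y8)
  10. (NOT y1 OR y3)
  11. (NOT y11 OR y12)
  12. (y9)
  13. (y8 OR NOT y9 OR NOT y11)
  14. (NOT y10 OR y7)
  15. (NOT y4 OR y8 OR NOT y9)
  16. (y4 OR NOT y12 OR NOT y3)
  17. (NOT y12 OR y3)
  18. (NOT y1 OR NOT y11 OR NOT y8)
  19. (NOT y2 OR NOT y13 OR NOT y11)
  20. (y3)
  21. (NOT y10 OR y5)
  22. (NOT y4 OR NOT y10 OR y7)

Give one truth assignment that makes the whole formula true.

Unit propagation: (y9) forces y9 = True.
The clause (y3) is unit: y3 must be True.
(NOT y2) is a unit clause, so y2 = False.
Pure literal: y1 appears only negated; assign y1 = False.
y6 occurs only positively in the remaining clauses — set y6 = True.
Try y4 = True.
  then y8 is forced to True.
Set y5 = False and propagate.
  then y10 is forced to False.
  then y11 is forced to False.
y7, y12, y13 are now unconstrained; take y7 = False, y12 = True, y13 = False.

y1=False  y2=False  y3=True  y4=True  y5=False  y6=True  y7=False  y8=True  y9=True  y10=False  y11=False  y12=True  y13=False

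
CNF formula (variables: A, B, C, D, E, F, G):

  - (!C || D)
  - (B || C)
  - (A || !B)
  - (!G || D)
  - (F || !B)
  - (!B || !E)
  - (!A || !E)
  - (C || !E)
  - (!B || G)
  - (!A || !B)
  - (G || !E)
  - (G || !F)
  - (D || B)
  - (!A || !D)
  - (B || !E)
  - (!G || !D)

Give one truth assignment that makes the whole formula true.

E occurs only negated in the remaining clauses — set E = False.
Try A = False.
  then B is forced to False.
  then C is forced to True.
  then D is forced to True.
  then G is forced to False.
  then F is forced to False.
Check each clause:
  1. (D || !C) — D is true.
  2. (B || C) — C is true.
  3. (A || !B) — !B is true.
  4. (!G || D) — !G is true.
  5. (!B || F) — !B is true.
  6. (!E || !B) — !E is true.
  7. (!E || !A) — !E is true.
  8. (!E || C) — C is true.
  9. (!B || G) — !B is true.
  10. (!B || !A) — !A is true.
  11. (G || !E) — !E is true.
  12. (G || !F) — !F is true.
  13. (B || D) — D is true.
  14. (!D || !A) — !A is true.
  15. (B || !E) — !E is true.
  16. (!D || !G) — !G is true.

A = F, B = F, C = T, D = T, E = F, F = F, G = F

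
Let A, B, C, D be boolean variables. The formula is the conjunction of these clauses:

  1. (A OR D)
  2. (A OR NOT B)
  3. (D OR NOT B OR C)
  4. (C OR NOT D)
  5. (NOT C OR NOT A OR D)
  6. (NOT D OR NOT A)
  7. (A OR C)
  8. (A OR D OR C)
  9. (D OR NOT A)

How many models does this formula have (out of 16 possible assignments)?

1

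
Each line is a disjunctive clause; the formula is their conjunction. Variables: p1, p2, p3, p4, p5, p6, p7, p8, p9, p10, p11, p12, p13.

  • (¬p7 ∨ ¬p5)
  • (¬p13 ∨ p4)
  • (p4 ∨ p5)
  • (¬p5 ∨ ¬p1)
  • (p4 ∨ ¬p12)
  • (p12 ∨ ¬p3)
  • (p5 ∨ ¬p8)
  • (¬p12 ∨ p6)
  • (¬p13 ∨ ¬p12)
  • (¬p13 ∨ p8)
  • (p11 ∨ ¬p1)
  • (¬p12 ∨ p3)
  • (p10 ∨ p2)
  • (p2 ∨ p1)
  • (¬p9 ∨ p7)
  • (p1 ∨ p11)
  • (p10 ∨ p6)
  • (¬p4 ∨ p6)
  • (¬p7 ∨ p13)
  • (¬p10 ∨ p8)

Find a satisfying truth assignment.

p1=True, p2=True, p3=False, p4=True, p5=False, p6=True, p7=False, p8=False, p9=False, p10=False, p11=True, p12=False, p13=False

Check each clause:
  1. (¬p7 ∨ ¬p5) — ¬p7 is true.
  2. (¬p13 ∨ p4) — ¬p13 is true.
  3. (p5 ∨ p4) — p4 is true.
  4. (¬p5 ∨ ¬p1) — ¬p5 is true.
  5. (p4 ∨ ¬p12) — p4 is true.
  6. (p12 ∨ ¬p3) — ¬p3 is true.
  7. (¬p8 ∨ p5) — ¬p8 is true.
  8. (p6 ∨ ¬p12) — ¬p12 is true.
  9. (¬p13 ∨ ¬p12) — ¬p13 is true.
  10. (p8 ∨ ¬p13) — ¬p13 is true.
  11. (¬p1 ∨ p11) — p11 is true.
  12. (¬p12 ∨ p3) — ¬p12 is true.
  13. (p2 ∨ p10) — p2 is true.
  14. (p2 ∨ p1) — p1 is true.
  15. (¬p9 ∨ p7) — ¬p9 is true.
  16. (p1 ∨ p11) — p1 is true.
  17. (p10 ∨ p6) — p6 is true.
  18. (¬p4 ∨ p6) — p6 is true.
  19. (p13 ∨ ¬p7) — ¬p7 is true.
  20. (p8 ∨ ¬p10) — ¬p10 is true.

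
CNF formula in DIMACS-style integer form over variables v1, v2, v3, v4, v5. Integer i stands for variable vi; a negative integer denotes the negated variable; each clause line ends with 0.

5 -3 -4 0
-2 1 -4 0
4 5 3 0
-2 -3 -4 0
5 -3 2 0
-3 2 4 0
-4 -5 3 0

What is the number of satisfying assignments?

Case analysis on v3 and v4:
  v3=T, v4=T: remaining (v1,v2,v5) ∈ {(F,F,T); (T,F,T)} — 2.
  v3=T, v4=F: remaining (v1,v2,v5) ∈ {(F,T,F); (F,T,T); (T,T,F); (T,T,T)} — 4.
  v3=F, v4=T: remaining (v1,v2,v5) ∈ {(F,F,F); (T,F,F); (T,T,F)} — 3.
  v3=F, v4=F: remaining (v1,v2,v5) ∈ {(F,F,T); (F,T,T); (T,F,T); (T,T,T)} — 4.
Total: 2 + 4 + 3 + 4 = 13.

13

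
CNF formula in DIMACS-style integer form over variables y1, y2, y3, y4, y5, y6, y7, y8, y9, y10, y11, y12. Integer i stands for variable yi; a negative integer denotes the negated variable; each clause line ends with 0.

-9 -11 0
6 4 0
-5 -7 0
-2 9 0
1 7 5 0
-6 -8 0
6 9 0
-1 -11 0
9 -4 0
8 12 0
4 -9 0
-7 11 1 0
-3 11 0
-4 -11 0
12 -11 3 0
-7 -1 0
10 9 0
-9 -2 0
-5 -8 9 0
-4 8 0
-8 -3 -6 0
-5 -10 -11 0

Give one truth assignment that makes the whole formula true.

y1=F, y2=F, y3=F, y4=T, y5=T, y6=F, y7=F, y8=T, y9=T, y10=F, y11=F, y12=T

Pure literal: y2 appears only negated; assign y2 = False.
y12 occurs only positively in the remaining clauses — set y12 = True.
Branch on y1: take y1 = False.
For the remaining variables, y3 = False, y4 = True, y5 = True, y6 = False, y7 = False, y8 = True, y9 = True, y10 = False, y11 = False works.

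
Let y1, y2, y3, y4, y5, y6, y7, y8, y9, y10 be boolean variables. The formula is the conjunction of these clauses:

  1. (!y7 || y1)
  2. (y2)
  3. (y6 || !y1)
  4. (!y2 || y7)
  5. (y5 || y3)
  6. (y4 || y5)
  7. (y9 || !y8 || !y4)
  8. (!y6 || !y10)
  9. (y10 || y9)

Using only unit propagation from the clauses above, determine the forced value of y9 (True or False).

True

Unit clause (y2) sets y2 = True.
In (!y2 || y7), !y2 is now false; y7 must hold, so y7 = True.
In (!y7 || y1), !y7 is now false; y1 must hold, so y1 = True.
(y6 || !y1): since y1 = True, the clause reduces to (y6). y6 = True.
In (!y6 || !y10), !y6 is now false; !y10 must hold, so y10 = False.
(y10 || y9) with y10 = False leaves only y9, so y9 = True.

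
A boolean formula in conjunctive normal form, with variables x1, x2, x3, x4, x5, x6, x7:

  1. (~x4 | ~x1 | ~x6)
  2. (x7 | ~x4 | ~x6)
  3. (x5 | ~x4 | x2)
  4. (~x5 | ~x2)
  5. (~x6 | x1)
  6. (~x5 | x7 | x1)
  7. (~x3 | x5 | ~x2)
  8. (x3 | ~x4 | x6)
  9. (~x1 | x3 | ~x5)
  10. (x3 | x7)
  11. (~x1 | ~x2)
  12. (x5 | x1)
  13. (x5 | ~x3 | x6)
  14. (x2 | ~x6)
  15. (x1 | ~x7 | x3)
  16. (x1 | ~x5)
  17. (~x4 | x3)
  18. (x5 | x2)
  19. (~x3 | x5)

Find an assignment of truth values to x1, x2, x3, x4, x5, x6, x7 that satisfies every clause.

x1=T, x2=F, x3=T, x4=F, x5=T, x6=F, x7=F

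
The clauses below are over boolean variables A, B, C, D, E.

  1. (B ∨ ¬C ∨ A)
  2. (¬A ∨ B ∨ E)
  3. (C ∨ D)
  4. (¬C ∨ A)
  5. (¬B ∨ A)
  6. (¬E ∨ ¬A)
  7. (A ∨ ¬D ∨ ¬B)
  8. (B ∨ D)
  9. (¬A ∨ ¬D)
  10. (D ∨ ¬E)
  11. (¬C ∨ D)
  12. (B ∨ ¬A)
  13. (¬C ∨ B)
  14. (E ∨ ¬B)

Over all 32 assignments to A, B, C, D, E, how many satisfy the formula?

2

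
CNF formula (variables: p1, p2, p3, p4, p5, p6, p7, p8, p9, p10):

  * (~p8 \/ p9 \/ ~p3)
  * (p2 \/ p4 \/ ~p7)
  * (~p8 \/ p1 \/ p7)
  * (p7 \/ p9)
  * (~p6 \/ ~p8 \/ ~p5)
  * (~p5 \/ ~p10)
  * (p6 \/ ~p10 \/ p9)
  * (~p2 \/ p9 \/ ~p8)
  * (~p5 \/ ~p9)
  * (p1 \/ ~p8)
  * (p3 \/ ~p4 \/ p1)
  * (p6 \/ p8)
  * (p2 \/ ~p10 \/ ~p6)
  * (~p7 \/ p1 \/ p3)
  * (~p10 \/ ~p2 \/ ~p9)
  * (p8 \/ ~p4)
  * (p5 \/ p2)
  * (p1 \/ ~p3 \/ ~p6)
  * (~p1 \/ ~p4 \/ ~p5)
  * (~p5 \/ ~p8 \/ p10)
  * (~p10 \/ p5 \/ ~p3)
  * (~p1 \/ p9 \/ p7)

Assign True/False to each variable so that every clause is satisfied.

p1=T, p2=T, p3=T, p4=F, p5=T, p6=T, p7=T, p8=F, p9=F, p10=F

Branch on p1: take p1 = True.
Set p2 = True and propagate.
The remaining clauses are satisfied by p3 = True, p4 = False, p5 = True, p6 = True, p7 = True, p8 = False, p9 = False, p10 = False.
Every clause has at least one true literal under this assignment.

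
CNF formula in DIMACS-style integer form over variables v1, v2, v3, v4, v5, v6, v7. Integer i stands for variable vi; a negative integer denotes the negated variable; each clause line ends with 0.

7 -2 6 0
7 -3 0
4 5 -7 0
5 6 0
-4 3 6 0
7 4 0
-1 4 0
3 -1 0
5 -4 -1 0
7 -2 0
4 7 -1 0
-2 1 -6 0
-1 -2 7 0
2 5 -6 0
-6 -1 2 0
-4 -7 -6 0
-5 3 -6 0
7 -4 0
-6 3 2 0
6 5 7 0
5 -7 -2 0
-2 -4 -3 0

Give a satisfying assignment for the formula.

v1=False, v2=False, v3=True, v4=False, v5=True, v6=True, v7=True

Check each clause:
  1. (~v2 | v6 | v7) — v7 is true.
  2. (~v3 | v7) — v7 is true.
  3. (v4 | ~v7 | v5) — v5 is true.
  4. (v6 | v5) — v5 is true.
  5. (~v4 | v6 | v3) — v3 is true.
  6. (v4 | v7) — v7 is true.
  7. (~v1 | v4) — ~v1 is true.
  8. (~v1 | v3) — v3 is true.
  9. (~v1 | ~v4 | v5) — ~v4 is true.
  10. (v7 | ~v2) — ~v2 is true.
  11. (v4 | ~v1 | v7) — ~v1 is true.
  12. (~v2 | v1 | ~v6) — ~v2 is true.
  13. (~v1 | v7 | ~v2) — ~v1 is true.
  14. (v5 | v2 | ~v6) — v5 is true.
  15. (~v1 | ~v6 | v2) — ~v1 is true.
  16. (~v7 | ~v6 | ~v4) — ~v4 is true.
  17. (~v5 | v3 | ~v6) — v3 is true.
  18. (~v4 | v7) — ~v4 is true.
  19. (v3 | ~v6 | v2) — v3 is true.
  20. (v7 | v6 | v5) — v5 is true.
  21. (~v7 | v5 | ~v2) — v5 is true.
  22. (~v4 | ~v3 | ~v2) — ~v4 is true.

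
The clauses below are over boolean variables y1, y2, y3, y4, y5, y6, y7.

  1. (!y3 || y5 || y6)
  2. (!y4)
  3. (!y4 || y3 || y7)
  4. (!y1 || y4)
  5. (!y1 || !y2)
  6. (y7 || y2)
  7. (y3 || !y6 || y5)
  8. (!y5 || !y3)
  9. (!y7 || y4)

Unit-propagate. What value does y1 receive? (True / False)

False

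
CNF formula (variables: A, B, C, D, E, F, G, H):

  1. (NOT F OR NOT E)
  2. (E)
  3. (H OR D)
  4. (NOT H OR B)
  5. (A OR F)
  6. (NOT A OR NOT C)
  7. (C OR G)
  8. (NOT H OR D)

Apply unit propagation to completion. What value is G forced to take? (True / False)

(E) stands alone — E = True.
In (NOT F OR NOT E), NOT E is now false; NOT F must hold, so F = False.
(A OR F) with F = False leaves only A, so A = True.
In (NOT C OR NOT A), NOT A is now false; NOT C must hold, so C = False.
In (G OR C), C is now false; G must hold, so G = True.

True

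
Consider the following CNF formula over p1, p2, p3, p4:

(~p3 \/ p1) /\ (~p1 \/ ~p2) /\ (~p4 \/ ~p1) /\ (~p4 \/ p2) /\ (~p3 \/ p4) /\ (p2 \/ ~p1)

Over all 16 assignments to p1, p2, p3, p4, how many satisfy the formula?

Satisfying assignments:
  p1=F p2=F p3=F p4=F
  p1=F p2=T p3=F p4=F
  p1=F p2=T p3=F p4=T
That's 3 in total.

3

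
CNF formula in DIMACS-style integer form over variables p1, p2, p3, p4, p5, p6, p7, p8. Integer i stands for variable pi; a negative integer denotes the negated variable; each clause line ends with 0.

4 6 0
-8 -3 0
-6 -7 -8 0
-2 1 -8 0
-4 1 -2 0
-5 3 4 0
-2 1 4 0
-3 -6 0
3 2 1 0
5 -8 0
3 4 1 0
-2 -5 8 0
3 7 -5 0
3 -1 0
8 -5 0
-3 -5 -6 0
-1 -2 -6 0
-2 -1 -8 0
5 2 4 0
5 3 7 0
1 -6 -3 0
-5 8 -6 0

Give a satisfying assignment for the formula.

p1=True, p2=False, p3=True, p4=True, p5=False, p6=False, p7=False, p8=False

Check each clause:
  1. (p4 ∨ p6) — p4 is true.
  2. (¬p3 ∨ ¬p8) — ¬p8 is true.
  3. (¬p8 ∨ ¬p6 ∨ ¬p7) — ¬p8 is true.
  4. (p1 ∨ ¬p2 ∨ ¬p8) — ¬p8 is true.
  5. (¬p2 ∨ p1 ∨ ¬p4) — p1 is true.
  6. (p4 ∨ p3 ∨ ¬p5) — p3 is true.
  7. (¬p2 ∨ p1 ∨ p4) — p1 is true.
  8. (¬p3 ∨ ¬p6) — ¬p6 is true.
  9. (p1 ∨ p2 ∨ p3) — p1 is true.
  10. (p5 ∨ ¬p8) — ¬p8 is true.
  11. (p3 ∨ p1 ∨ p4) — p1 is true.
  12. (¬p5 ∨ ¬p2 ∨ p8) — ¬p5 is true.
  13. (p7 ∨ ¬p5 ∨ p3) — p3 is true.
  14. (¬p1 ∨ p3) — p3 is true.
  15. (p8 ∨ ¬p5) — ¬p5 is true.
  16. (¬p3 ∨ ¬p5 ∨ ¬p6) — ¬p6 is true.
  17. (¬p6 ∨ ¬p2 ∨ ¬p1) — ¬p6 is true.
  18. (¬p2 ∨ ¬p8 ∨ ¬p1) — ¬p8 is true.
  19. (p5 ∨ p4 ∨ p2) — p4 is true.
  20. (p3 ∨ p7 ∨ p5) — p3 is true.
  21. (¬p6 ∨ p1 ∨ ¬p3) — p1 is true.
  22. (¬p6 ∨ ¬p5 ∨ p8) — ¬p6 is true.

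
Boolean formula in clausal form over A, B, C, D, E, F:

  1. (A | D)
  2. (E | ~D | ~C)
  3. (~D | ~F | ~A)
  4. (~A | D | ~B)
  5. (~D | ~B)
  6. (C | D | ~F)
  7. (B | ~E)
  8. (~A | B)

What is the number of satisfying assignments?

2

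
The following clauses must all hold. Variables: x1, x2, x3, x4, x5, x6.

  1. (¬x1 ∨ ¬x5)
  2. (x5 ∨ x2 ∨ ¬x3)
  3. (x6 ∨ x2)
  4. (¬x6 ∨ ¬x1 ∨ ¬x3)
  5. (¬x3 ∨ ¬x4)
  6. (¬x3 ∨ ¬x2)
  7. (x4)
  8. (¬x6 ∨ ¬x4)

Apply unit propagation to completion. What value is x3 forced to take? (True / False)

Unit clause (x4) sets x4 = True.
In (¬x3 ∨ ¬x4), ¬x4 is now false; ¬x3 must hold, so x3 = False.

False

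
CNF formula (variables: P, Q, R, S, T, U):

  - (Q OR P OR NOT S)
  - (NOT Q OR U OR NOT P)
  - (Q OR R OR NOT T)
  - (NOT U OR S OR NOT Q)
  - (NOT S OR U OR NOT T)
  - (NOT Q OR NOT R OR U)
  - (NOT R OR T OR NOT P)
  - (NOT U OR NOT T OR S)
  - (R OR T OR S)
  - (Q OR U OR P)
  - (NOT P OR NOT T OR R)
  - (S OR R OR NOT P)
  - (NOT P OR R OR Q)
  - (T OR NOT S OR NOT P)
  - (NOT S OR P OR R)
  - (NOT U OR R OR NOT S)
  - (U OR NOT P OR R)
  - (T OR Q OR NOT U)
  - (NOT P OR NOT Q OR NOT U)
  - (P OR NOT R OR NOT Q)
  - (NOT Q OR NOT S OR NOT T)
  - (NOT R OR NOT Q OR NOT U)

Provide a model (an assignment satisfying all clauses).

P=T, Q=F, R=T, S=F, T=T, U=F

Set P = True and propagate.
Branch on Q: take Q = False.
  then R is forced to True.
  then T is forced to True.
The remaining clauses are satisfied by S = False, U = False.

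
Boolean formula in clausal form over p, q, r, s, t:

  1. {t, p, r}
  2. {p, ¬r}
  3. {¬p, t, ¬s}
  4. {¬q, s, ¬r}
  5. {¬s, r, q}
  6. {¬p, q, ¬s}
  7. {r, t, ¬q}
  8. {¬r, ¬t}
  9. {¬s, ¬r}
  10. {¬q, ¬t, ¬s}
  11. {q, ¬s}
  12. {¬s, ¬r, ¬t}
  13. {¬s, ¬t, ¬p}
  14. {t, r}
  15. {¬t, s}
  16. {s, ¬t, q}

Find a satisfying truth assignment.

p = T, q = F, r = T, s = F, t = F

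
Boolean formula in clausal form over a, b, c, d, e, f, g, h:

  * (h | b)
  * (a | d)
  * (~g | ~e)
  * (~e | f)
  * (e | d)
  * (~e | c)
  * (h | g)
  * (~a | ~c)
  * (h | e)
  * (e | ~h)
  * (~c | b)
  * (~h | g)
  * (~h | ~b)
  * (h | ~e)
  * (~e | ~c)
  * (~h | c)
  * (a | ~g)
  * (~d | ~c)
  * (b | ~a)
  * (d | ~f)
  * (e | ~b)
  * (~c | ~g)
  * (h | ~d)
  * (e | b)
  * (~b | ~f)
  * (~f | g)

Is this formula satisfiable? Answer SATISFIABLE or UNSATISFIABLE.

e = True:
  propagation gives g=False, f=True; an empty clause results — contradiction.
e = False:
  propagation gives d=True, h=True; an empty clause results — contradiction.
Every branch closes, so no satisfying assignment exists.

UNSATISFIABLE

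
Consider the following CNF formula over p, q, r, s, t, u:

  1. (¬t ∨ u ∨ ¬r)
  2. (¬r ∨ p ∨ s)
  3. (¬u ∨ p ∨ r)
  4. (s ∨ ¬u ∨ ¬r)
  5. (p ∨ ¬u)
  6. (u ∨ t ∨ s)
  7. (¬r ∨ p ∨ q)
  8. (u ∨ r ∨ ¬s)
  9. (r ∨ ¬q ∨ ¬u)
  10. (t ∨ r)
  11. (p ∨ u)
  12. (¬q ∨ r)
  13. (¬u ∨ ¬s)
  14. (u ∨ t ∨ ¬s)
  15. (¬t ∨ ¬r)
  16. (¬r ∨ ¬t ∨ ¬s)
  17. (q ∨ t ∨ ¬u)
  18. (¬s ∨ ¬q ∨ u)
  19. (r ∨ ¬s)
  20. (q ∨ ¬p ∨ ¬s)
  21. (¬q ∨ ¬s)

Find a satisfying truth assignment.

Try p = True.
For the remaining variables, q = False, r = False, s = False, t = True, u = True works.

p = T, q = F, r = F, s = F, t = T, u = T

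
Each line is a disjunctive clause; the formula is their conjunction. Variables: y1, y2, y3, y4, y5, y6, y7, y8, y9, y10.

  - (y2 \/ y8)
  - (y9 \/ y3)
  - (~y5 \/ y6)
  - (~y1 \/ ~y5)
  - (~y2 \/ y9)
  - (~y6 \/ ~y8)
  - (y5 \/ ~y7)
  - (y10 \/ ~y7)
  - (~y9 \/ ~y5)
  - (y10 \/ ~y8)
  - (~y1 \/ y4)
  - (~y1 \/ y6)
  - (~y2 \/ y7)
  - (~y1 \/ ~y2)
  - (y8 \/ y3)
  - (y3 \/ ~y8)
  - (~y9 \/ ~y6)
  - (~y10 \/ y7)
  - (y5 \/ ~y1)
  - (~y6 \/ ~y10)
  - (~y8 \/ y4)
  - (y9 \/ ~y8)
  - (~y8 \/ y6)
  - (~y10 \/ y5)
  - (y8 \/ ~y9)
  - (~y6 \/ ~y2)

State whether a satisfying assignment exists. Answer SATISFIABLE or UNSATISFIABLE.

y8 = True:
  propagation gives y6=False; an empty clause results — contradiction.
y8 = False:
  propagation gives y2=True, y9=True; an empty clause results — contradiction.
Every branch closes, so no satisfying assignment exists.

UNSATISFIABLE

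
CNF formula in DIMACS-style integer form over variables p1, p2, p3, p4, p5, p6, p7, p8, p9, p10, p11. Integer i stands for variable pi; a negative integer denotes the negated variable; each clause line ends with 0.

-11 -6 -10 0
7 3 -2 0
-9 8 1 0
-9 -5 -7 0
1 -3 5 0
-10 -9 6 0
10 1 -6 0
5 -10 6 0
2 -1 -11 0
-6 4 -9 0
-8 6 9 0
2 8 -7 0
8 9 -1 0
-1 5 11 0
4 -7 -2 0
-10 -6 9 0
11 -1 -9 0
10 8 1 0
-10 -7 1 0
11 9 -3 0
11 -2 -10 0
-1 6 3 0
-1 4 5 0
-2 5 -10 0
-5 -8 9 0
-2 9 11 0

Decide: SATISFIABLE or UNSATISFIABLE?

SATISFIABLE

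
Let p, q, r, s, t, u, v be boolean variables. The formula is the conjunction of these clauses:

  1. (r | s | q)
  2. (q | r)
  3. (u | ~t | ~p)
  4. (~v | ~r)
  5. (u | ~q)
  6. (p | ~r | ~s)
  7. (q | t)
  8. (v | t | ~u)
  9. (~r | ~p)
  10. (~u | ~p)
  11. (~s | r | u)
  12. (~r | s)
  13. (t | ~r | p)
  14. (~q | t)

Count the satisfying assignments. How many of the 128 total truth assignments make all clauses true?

Satisfying assignments:
  p=F q=T r=F s=F t=T u=T v=F
  p=F q=T r=F s=F t=T u=T v=T
  p=F q=T r=F s=T t=T u=T v=F
  p=F q=T r=F s=T t=T u=T v=T
Count: 4.

4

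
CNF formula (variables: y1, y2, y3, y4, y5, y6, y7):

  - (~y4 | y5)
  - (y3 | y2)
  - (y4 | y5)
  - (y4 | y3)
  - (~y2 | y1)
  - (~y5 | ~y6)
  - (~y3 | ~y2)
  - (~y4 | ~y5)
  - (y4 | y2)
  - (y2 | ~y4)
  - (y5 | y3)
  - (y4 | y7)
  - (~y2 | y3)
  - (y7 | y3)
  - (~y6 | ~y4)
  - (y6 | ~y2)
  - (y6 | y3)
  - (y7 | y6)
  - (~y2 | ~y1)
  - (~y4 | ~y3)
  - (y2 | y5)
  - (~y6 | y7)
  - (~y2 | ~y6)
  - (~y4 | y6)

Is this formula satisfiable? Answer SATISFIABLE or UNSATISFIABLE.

y2 = True:
  propagation gives y1=True; an empty clause results — contradiction.
y2 = False:
  propagation gives y3=True, y4=True; an empty clause results — contradiction.
Every branch closes, so no satisfying assignment exists.

UNSATISFIABLE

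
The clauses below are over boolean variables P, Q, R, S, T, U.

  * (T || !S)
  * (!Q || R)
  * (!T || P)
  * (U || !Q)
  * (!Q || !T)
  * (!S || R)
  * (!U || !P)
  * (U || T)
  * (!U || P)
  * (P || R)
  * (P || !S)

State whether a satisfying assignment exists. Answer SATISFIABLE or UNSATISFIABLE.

Q occurs only negated in the remaining clauses — set Q = False.
R occurs only positively in the remaining clauses — set R = True.
Set P = True and propagate.
  then U is forced to False.
  then T is forced to True.
S is now unconstrained; take S = True.
So P=True, Q=False, R=True, S=True, T=True, U=False is a satisfying assignment.

SATISFIABLE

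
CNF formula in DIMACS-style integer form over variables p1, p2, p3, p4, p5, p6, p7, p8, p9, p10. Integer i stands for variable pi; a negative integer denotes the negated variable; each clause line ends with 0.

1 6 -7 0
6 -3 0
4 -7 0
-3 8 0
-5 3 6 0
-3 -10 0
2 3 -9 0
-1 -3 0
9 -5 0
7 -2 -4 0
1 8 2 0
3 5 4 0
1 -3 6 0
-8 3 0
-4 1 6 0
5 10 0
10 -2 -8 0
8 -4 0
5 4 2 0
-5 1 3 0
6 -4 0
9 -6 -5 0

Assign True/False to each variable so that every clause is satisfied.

Try p1 = False.
For the remaining variables, p2 = False, p3 = True, p4 = True, p5 = True, p6 = True, p7 = False, p8 = True, p9 = True, p10 = False works.

p1 = F, p2 = F, p3 = T, p4 = T, p5 = T, p6 = T, p7 = F, p8 = T, p9 = T, p10 = F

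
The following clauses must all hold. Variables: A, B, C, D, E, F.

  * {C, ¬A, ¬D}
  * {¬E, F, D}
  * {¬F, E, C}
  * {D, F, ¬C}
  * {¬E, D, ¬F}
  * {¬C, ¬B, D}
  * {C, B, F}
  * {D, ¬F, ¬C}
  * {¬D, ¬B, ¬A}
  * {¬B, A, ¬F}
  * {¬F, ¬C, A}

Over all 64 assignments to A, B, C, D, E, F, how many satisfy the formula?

Case analysis on F and C:
  F=1, C=1: remaining (A,B,D,E) ∈ {(1,0,1,0); (1,0,1,1)} — 2.
  F=1, C=0: remaining (A,B,D,E) ∈ {(0,0,1,1)} — 1.
  F=0, C=1: E free; 3 ways for (A,B,D) × 2^1 = 6.
  F=0, C=0: remaining (A,B,D,E) ∈ {(0,1,0,0); (0,1,1,0); (0,1,1,1); (1,1,0,0)} — 4.
Total: 2 + 1 + 6 + 4 = 13.

13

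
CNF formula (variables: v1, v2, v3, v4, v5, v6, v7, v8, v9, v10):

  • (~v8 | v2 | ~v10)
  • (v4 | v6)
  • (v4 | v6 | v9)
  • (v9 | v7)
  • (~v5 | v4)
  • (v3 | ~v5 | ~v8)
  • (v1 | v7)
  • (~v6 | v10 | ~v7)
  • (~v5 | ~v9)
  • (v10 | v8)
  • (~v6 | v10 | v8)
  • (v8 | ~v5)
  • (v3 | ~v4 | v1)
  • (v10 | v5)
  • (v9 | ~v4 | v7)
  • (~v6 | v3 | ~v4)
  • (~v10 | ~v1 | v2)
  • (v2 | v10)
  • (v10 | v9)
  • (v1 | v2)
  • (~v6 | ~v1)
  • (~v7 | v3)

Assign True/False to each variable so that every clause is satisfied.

v2 occurs only positively in the remaining clauses — set v2 = True.
Pure literal: v3 appears only positively; assign v3 = True.
Branch on v1: take v1 = False.
  then v7 is forced to True.
Try v4 = True.
Set v5 = True and propagate.
  then v9 is forced to False.
  then v8 is forced to True.
  then v10 is forced to True.
v6 is now unconstrained; take v6 = True.
Every clause has at least one true literal under this assignment.

v1 = F, v2 = T, v3 = T, v4 = T, v5 = T, v6 = T, v7 = T, v8 = T, v9 = F, v10 = T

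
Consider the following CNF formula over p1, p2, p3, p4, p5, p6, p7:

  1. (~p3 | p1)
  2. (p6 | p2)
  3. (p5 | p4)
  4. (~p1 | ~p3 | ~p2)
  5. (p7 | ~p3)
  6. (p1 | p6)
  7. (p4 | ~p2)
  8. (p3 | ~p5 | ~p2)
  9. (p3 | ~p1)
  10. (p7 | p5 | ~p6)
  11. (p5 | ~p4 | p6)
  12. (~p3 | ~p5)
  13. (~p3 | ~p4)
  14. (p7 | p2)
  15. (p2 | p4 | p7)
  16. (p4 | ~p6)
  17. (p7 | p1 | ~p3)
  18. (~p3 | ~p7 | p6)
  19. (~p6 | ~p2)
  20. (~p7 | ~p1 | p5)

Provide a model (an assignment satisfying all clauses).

p1=0, p2=0, p3=0, p4=1, p5=0, p6=1, p7=1

Set p1 = False and propagate.
  then p3 is forced to False.
  then p6 is forced to True.
  then p4 is forced to True.
  then p2 is forced to False.
  then p7 is forced to True.
p5 is now unconstrained; take p5 = False.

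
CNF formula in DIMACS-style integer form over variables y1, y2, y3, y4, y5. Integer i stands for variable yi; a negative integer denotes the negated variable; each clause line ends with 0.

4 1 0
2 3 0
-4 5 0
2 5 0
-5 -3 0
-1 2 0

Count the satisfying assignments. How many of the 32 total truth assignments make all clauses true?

5

The models are:
  y1=F y2=T y3=F y4=T y5=T
  y1=T y2=T y3=F y4=F y5=F
  y1=T y2=T y3=F y4=F y5=T
  y1=T y2=T y3=F y4=T y5=T
  y1=T y2=T y3=T y4=F y5=F
That's 5 in total.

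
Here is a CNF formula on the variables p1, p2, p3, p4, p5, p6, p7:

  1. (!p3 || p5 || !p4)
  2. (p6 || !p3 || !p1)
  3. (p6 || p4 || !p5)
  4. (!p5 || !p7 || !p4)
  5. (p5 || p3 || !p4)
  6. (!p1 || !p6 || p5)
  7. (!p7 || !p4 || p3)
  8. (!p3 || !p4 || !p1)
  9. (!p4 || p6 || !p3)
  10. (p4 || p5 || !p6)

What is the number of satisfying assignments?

38

Split on p4, then p3.
  p4=T, p3=T: remaining (p1,p2,p5,p6,p7) ∈ {(F,F,T,T,F); (F,T,T,T,F)} — 2.
  p4=T, p3=F: forces p5=T; p7=F; p1, p2, p6 free → 2^3 = 8.
  p4=F, p3=T: p2, p7 free; 3 ways for (p1,p5,p6) × 2^2 = 12.
  p4=F, p3=F: p1, p2, p7 free; 2 ways for (p5,p6) × 2^3 = 16.
Total: 2 + 8 + 12 + 16 = 38.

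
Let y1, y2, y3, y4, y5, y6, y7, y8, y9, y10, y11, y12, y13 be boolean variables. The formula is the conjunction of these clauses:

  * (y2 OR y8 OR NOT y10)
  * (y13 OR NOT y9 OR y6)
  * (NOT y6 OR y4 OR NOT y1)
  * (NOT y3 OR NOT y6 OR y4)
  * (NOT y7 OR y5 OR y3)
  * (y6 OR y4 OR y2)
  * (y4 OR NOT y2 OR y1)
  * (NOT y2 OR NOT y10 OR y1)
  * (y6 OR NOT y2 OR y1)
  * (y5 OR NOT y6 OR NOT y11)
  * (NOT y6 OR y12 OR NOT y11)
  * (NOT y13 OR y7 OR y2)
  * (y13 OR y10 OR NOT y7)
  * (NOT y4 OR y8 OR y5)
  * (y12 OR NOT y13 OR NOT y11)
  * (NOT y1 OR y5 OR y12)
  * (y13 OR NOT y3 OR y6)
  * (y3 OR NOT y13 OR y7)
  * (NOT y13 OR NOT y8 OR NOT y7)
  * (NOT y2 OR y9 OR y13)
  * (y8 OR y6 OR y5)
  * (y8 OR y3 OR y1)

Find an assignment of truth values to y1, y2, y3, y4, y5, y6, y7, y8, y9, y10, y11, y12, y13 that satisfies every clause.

y1 = False, y2 = False, y3 = False, y4 = True, y5 = True, y6 = True, y7 = False, y8 = True, y9 = True, y10 = True, y11 = False, y12 = False, y13 = False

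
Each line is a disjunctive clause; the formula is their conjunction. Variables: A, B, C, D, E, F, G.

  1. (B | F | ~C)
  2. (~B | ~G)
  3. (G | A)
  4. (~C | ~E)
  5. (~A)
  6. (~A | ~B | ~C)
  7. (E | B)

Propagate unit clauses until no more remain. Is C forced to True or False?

(~A) is a unit clause: A = False.
(G | A): since A = False, the clause reduces to (G). G = True.
(~B | ~G) with G = True leaves only ~B, so B = False.
In (E | B), B is now false; E must hold, so E = True.
In (~C | ~E), ~E is now false; ~C must hold, so C = False.

False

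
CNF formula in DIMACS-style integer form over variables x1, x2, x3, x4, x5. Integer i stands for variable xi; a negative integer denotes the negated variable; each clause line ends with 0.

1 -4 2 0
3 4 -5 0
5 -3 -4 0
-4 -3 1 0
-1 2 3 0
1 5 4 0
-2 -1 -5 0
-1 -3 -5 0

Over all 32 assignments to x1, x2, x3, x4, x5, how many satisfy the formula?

The models are:
  x1=F x2=F x3=T x4=F x5=T
  x1=F x2=T x3=F x4=T x5=F
  x1=F x2=T x3=F x4=T x5=T
  x1=F x2=T x3=T x4=F x5=T
  x1=T x2=F x3=T x4=F x5=F
  x1=T x2=T x3=F x4=F x5=F
  x1=T x2=T x3=F x4=T x5=F
  x1=T x2=T x3=T x4=F x5=F
That's 8 in total.

8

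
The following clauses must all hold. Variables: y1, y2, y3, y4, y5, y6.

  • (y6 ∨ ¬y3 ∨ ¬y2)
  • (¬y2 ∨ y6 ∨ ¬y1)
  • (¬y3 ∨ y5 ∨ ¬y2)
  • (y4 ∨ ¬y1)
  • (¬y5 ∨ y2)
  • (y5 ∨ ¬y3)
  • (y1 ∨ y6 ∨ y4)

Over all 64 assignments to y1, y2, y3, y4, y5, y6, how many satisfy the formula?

16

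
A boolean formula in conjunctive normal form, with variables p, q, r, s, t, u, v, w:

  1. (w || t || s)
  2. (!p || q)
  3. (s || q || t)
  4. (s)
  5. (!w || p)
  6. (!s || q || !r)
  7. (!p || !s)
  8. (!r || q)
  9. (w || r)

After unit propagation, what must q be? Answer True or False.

True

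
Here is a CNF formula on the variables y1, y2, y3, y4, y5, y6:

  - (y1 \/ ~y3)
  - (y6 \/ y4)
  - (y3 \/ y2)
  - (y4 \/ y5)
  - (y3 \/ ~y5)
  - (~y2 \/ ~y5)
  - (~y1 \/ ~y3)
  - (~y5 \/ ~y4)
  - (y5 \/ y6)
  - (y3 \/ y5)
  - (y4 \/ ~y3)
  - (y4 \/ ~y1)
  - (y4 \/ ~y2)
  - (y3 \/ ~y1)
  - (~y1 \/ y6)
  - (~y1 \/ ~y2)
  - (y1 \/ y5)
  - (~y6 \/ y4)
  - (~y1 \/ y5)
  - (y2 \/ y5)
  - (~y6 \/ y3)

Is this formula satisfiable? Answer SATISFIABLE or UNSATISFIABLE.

UNSATISFIABLE

y5 = True:
  propagation gives y3=True, y1=True; an empty clause results — contradiction.
y5 = False:
  propagation gives y4=True, y6=True, y3=True, y1=True; an empty clause results — contradiction.
Every branch closes, so no satisfying assignment exists.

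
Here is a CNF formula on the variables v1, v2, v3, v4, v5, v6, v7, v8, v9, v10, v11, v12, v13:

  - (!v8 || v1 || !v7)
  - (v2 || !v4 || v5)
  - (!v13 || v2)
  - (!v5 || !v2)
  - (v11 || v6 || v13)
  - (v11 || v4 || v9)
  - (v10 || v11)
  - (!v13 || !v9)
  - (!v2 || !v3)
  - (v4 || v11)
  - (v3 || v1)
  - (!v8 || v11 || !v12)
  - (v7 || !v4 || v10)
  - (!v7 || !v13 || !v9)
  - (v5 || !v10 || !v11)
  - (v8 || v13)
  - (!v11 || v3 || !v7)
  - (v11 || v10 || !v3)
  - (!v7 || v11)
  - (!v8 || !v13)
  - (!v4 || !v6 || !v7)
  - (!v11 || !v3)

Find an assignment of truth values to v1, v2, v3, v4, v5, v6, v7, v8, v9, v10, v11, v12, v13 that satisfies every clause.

v1=True, v2=True, v3=False, v4=False, v5=False, v6=False, v7=False, v8=False, v9=False, v10=False, v11=True, v12=True, v13=True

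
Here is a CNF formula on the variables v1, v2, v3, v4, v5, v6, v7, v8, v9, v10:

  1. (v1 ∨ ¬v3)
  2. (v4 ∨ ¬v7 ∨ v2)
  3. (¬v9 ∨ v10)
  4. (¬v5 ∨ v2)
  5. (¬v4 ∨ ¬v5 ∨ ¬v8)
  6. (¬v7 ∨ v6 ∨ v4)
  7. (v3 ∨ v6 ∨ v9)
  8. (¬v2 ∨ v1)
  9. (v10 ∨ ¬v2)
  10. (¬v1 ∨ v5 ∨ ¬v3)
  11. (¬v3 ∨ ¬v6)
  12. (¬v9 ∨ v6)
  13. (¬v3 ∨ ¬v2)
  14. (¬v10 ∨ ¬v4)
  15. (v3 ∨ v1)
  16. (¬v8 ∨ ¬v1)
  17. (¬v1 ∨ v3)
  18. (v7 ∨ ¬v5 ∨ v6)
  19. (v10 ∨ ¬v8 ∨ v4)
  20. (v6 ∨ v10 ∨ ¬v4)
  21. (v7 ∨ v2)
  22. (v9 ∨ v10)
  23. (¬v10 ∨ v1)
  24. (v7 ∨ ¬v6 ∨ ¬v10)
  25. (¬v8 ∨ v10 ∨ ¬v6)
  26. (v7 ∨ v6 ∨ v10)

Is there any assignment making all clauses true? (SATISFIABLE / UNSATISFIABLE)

v10 = True:
  propagation gives v4=False, v1=True, v8=False, v3=True; an empty clause results — contradiction.
v10 = False:
  propagation gives v9=False; an empty clause results — contradiction.
Every branch closes, so no satisfying assignment exists.

UNSATISFIABLE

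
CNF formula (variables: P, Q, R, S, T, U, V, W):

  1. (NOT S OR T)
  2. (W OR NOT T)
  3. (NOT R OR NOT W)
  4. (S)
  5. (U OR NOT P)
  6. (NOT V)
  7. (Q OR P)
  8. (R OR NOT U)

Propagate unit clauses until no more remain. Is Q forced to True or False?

True

Unit clause (S) sets S = True.
From (T OR NOT S) and S = True: T = True.
From (NOT T OR W) and T = True: W = True.
(NOT R OR NOT W): since W = True, the clause reduces to (NOT R). R = False.
Unit clause (NOT V) sets V = False.
From (R OR NOT U) and R = False: U = False.
In (U OR NOT P), U is now false; NOT P must hold, so P = False.
From (Q OR P) and P = False: Q = True.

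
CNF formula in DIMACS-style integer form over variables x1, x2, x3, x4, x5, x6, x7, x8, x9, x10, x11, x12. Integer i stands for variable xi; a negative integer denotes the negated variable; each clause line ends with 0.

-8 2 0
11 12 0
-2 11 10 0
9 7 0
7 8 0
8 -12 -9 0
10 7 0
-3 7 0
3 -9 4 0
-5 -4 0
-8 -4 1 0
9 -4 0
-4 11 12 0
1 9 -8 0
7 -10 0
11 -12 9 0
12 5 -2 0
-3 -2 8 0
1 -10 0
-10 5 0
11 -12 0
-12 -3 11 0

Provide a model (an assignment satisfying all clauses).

x1 occurs only positively in the remaining clauses — set x1 = True.
Pure literal: x7 appears only positively; assign x7 = True.
Branch on x2: take x2 = False.
  then x8 is forced to False.
Set x3 = True and propagate.
For the remaining variables, x4 = False, x5 = True, x6 = True, x9 = False, x10 = True, x11 = True, x12 = False works.
Every clause has at least one true literal under this assignment.

x1=1, x2=0, x3=1, x4=0, x5=1, x6=1, x7=1, x8=0, x9=0, x10=1, x11=1, x12=0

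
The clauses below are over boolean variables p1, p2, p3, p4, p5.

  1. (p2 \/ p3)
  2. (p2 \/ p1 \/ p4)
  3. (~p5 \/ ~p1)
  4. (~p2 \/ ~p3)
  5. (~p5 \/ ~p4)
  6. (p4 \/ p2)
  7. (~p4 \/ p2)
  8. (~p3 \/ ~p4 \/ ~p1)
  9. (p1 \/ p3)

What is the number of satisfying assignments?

Satisfying assignments:
  p1=1 p2=1 p3=0 p4=0 p5=0
  p1=1 p2=1 p3=0 p4=1 p5=0
That's 2 in total.

2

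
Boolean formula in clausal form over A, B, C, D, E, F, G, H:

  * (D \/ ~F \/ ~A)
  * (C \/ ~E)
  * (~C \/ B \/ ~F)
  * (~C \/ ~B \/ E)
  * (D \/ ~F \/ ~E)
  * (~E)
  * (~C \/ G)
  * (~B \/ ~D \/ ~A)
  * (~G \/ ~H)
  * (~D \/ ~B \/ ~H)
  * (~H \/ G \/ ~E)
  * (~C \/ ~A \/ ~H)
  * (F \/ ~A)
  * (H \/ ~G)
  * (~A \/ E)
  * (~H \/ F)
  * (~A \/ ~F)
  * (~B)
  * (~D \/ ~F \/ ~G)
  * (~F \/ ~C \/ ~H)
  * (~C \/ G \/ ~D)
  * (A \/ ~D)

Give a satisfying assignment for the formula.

A=False, B=False, C=False, D=False, E=False, F=True, G=False, H=True

The clause (~E) is unit: E must be False.
Unit propagation: (~A) forces A = False.
(~B) is a unit clause, so B = False.
The clause (~D) is unit: D must be False.
C occurs only negated in the remaining clauses — set C = False.
Try F = True.
Try G = False.
H is now unconstrained; take H = True.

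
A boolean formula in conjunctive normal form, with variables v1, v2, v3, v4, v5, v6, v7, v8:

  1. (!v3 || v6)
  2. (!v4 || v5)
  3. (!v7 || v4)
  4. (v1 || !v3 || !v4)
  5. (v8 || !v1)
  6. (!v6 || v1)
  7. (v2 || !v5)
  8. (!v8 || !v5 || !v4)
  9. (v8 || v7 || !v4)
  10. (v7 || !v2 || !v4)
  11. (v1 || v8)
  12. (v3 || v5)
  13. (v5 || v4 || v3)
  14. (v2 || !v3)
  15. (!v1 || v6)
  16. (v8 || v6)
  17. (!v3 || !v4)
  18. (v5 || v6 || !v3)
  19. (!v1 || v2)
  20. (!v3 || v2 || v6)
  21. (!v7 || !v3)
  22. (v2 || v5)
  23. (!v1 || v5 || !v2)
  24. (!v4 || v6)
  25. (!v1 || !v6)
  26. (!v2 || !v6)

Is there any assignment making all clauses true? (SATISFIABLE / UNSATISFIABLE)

SATISFIABLE

Branch on v1: take v1 = False.
  then v6 is forced to False.
  then v3 is forced to False.
  then v8 is forced to True.
  then v5 is forced to True.
  then v2 is forced to True.
  then v4 is forced to False.
  then v7 is forced to False.
So v1=F, v2=T, v3=F, v4=F, v5=T, v6=F, v7=F, v8=T is a satisfying assignment.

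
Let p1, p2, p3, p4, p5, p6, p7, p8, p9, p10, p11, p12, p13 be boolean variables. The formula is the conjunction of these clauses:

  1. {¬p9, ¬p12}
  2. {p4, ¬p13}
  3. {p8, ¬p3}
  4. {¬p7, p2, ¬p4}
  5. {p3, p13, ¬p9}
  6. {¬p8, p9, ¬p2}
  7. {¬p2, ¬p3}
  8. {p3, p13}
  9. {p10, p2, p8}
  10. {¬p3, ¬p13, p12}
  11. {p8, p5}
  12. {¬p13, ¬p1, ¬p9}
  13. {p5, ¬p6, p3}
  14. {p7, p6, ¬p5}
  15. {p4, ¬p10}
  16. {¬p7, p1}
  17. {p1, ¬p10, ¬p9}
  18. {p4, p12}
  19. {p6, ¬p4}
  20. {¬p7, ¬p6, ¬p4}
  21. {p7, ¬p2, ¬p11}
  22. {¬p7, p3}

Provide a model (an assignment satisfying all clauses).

p1=1  p2=0  p3=1  p4=1  p5=1  p6=1  p7=0  p8=1  p9=0  p10=1  p11=0  p12=1  p13=1

p11 occurs only negated in the remaining clauses — set p11 = False.
Try p1 = True.
Set p2 = False and propagate.
Set p3 = True and propagate.
  then p8 is forced to True.
The remaining clauses are satisfied by p4 = True, p5 = True, p6 = True, p7 = False, p9 = False, p10 = True, p12 = True, p13 = True.
Every clause has at least one true literal under this assignment.
Check each clause:
  1. {¬p12, ¬p9} — ¬p9 is true.
  2. {¬p13, p4} — p4 is true.
  3. {¬p3, p8} — p8 is true.
  4. {p2, ¬p4, ¬p7} — ¬p7 is true.
  5. {p13, p3, ¬p9} — p3 is true.
  6. {¬p2, ¬p8, p9} — ¬p2 is true.
  7. {¬p3, ¬p2} — ¬p2 is true.
  8. {p3, p13} — p3 is true.
  9. {p8, p10, p2} — p8 is true.
  10. {p12, ¬p3, ¬p13} — p12 is true.
  11. {p5, p8} — p8 is true.
  12. {¬p9, ¬p13, ¬p1} — ¬p9 is true.
  13. {p3, ¬p6, p5} — p3 is true.
  14. {p6, ¬p5, p7} — p6 is true.
  15. {¬p10, p4} — p4 is true.
  16. {p1, ¬p7} — p1 is true.
  17. {p1, ¬p10, ¬p9} — p1 is true.
  18. {p4, p12} — p12 is true.
  19. {¬p4, p6} — p6 is true.
  20. {¬p6, ¬p4, ¬p7} — ¬p7 is true.
  21. {p7, ¬p11, ¬p2} — ¬p11 is true.
  22. {¬p7, p3} — ¬p7 is true.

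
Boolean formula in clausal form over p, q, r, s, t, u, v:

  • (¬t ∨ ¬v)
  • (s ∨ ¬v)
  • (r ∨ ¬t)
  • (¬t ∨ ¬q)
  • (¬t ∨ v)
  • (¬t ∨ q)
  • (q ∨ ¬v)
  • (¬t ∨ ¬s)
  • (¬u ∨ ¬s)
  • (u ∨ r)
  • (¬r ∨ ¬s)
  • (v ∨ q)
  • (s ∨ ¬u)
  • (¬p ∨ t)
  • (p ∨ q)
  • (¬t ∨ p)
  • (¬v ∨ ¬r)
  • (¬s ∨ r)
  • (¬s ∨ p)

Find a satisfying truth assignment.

p=0, q=1, r=1, s=0, t=0, u=0, v=0

Branch on p: take p = False.
  then q is forced to True.
  then t is forced to False.
  then s is forced to False.
  then v is forced to False.
  then u is forced to False.
  then r is forced to True.
Every clause has at least one true literal under this assignment.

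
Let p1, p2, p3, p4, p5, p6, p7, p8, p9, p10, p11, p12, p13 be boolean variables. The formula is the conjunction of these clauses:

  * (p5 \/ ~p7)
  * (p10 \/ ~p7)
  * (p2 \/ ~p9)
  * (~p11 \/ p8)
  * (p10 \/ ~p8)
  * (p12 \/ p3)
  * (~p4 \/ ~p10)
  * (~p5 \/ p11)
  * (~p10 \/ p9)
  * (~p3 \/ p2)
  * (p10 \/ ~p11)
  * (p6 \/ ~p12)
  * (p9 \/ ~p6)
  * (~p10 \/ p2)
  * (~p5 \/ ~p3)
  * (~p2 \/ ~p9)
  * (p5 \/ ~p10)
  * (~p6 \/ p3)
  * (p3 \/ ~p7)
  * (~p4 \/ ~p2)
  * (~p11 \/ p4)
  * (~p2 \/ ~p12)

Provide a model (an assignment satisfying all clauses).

p7 occurs only negated in the remaining clauses — set p7 = False.
Set p2 = True and propagate.
  then p9 is forced to False.
  then p10 is forced to False.
  then p8 is forced to False.
  then p11 is forced to False.
  then p5 is forced to False.
  then p6 is forced to False.
  then p12 is forced to False.
  then p3 is forced to True.
  then p4 is forced to False.
p1, p13 are now unconstrained; take p1 = False, p13 = True.
Check each clause:
  1. (~p7 \/ p5) — ~p7 is true.
  2. (~p7 \/ p10) — ~p7 is true.
  3. (~p9 \/ p2) — p2 is true.
  4. (p8 \/ ~p11) — ~p11 is true.
  5. (p10 \/ ~p8) — ~p8 is true.
  6. (p12 \/ p3) — p3 is true.
  7. (~p4 \/ ~p10) — ~p4 is true.
  8. (~p5 \/ p11) — ~p5 is true.
  9. (p9 \/ ~p10) — ~p10 is true.
  10. (p2 \/ ~p3) — p2 is true.
  11. (~p11 \/ p10) — ~p11 is true.
  12. (~p12 \/ p6) — ~p12 is true.
  13. (p9 \/ ~p6) — ~p6 is true.
  14. (p2 \/ ~p10) — p2 is true.
  15. (~p3 \/ ~p5) — ~p5 is true.
  16. (~p2 \/ ~p9) — ~p9 is true.
  17. (~p10 \/ p5) — ~p10 is true.
  18. (p3 \/ ~p6) — ~p6 is true.
  19. (~p7 \/ p3) — ~p7 is true.
  20. (~p4 \/ ~p2) — ~p4 is true.
  21. (~p11 \/ p4) — ~p11 is true.
  22. (~p12 \/ ~p2) — ~p12 is true.

p1 = False, p2 = True, p3 = True, p4 = False, p5 = False, p6 = False, p7 = False, p8 = False, p9 = False, p10 = False, p11 = False, p12 = False, p13 = True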